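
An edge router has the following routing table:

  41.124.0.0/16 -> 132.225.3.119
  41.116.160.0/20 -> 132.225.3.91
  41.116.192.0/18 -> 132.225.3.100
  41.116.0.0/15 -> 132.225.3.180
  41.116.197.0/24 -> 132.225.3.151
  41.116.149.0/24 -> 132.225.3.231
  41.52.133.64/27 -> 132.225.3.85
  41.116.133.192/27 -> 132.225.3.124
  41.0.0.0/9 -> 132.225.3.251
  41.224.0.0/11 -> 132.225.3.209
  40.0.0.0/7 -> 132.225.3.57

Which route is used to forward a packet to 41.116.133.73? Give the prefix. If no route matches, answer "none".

Entries matching 41.116.133.73:
  40.0.0.0/7 (40.0.0.0 - 41.255.255.255)
  41.0.0.0/9 (41.0.0.0 - 41.127.255.255)
  41.116.0.0/15 (41.116.0.0 - 41.117.255.255)
Most specific is 41.116.0.0/15.

41.116.0.0/15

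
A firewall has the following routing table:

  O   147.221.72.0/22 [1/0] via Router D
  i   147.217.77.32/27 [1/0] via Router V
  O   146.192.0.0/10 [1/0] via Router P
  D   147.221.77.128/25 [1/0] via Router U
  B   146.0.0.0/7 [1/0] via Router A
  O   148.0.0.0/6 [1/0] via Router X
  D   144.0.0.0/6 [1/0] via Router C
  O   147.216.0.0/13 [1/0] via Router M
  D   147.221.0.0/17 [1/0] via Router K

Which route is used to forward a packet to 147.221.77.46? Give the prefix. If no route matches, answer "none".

147.221.0.0/17

Entries matching 147.221.77.46:
  144.0.0.0/6 (144.0.0.0 - 147.255.255.255)
  146.0.0.0/7 (146.0.0.0 - 147.255.255.255)
  147.216.0.0/13 (147.216.0.0 - 147.223.255.255)
  147.221.0.0/17 (147.221.0.0 - 147.221.127.255)
Most specific is 147.221.0.0/17.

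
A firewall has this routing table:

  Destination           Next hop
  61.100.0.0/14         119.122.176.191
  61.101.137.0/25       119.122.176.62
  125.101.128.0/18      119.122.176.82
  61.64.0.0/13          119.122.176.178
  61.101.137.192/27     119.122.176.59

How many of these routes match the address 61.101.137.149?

1

Prefixes containing 61.101.137.149:
  61.100.0.0/14 (61.100.0.0 - 61.103.255.255)
Total matching entries: 1.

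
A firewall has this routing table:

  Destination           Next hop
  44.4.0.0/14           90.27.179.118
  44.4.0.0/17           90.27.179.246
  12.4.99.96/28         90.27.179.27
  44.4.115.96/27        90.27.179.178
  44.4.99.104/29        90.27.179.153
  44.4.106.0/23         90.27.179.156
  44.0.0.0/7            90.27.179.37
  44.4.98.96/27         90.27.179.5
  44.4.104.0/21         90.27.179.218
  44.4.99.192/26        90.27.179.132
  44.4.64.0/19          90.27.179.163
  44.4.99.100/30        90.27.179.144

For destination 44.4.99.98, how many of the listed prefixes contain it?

Prefixes containing 44.4.99.98:
  44.0.0.0/7 (44.0.0.0 - 45.255.255.255)
  44.4.0.0/14 (44.4.0.0 - 44.7.255.255)
  44.4.0.0/17 (44.4.0.0 - 44.4.127.255)
Total matching entries: 3.

3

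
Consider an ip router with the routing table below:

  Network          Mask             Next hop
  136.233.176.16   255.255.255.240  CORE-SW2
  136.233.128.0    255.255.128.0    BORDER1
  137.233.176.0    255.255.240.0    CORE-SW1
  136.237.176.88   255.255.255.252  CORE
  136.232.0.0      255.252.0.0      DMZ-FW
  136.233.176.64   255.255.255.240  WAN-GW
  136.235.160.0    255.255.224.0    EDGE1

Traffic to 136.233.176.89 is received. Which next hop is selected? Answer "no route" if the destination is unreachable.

BORDER1

Routes whose prefix contains 136.233.176.89:
  136.232.0.0/14 (136.232.0.0 - 136.235.255.255) -> DMZ-FW
  136.233.128.0/17 (136.233.128.0 - 136.233.255.255) -> BORDER1
More-specific entries that do NOT match:
  136.237.176.88/30 (136.237.176.88 - 136.237.176.91) does not contain 136.233.176.89
  136.233.176.16/28 (136.233.176.16 - 136.233.176.31) does not contain 136.233.176.89
  136.233.176.64/28 (136.233.176.64 - 136.233.176.79) does not contain 136.233.176.89
  137.233.176.0/20 (137.233.176.0 - 137.233.191.255) does not contain 136.233.176.89
  136.235.160.0/19 (136.235.160.0 - 136.235.191.255) does not contain 136.233.176.89
Longest matching prefix is /17 -> next hop BORDER1.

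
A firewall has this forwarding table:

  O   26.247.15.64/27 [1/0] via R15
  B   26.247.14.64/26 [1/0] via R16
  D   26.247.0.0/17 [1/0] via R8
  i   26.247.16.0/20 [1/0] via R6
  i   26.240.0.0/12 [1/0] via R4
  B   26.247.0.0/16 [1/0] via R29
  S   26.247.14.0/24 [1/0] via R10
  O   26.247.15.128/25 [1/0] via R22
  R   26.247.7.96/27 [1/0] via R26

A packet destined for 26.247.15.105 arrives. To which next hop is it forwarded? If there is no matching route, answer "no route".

Routes whose prefix contains 26.247.15.105:
  26.240.0.0/12 (26.240.0.0 - 26.255.255.255) -> R4
  26.247.0.0/16 (26.247.0.0 - 26.247.255.255) -> R29
  26.247.0.0/17 (26.247.0.0 - 26.247.127.255) -> R8
More-specific entries that do NOT match:
  26.247.15.64/27 (26.247.15.64 - 26.247.15.95) does not contain 26.247.15.105
  26.247.7.96/27 (26.247.7.96 - 26.247.7.127) does not contain 26.247.15.105
  26.247.14.64/26 (26.247.14.64 - 26.247.14.127) does not contain 26.247.15.105
  26.247.15.128/25 (26.247.15.128 - 26.247.15.255) does not contain 26.247.15.105
  26.247.14.0/24 (26.247.14.0 - 26.247.14.255) does not contain 26.247.15.105
  26.247.16.0/20 (26.247.16.0 - 26.247.31.255) does not contain 26.247.15.105
Longest matching prefix is /17 -> next hop R8.

R8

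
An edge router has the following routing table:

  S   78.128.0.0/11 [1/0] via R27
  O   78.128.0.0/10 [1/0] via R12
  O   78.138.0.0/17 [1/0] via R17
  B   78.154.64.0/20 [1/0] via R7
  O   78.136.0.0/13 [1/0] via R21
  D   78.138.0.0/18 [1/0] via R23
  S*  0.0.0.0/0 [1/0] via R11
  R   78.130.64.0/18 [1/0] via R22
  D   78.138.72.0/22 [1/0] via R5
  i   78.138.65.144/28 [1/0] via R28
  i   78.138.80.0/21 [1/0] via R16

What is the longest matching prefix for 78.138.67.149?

Entries matching 78.138.67.149:
  0.0.0.0/0 (default, matches everything)
  78.128.0.0/10 (78.128.0.0 - 78.191.255.255)
  78.128.0.0/11 (78.128.0.0 - 78.159.255.255)
  78.136.0.0/13 (78.136.0.0 - 78.143.255.255)
  78.138.0.0/17 (78.138.0.0 - 78.138.127.255)
Most specific is 78.138.0.0/17.

78.138.0.0/17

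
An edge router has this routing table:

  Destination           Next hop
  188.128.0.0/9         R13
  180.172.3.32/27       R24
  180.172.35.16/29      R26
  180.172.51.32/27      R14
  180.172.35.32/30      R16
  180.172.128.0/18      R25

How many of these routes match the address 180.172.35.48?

No listed prefix contains 180.172.35.48.
Total matching entries: 0.

0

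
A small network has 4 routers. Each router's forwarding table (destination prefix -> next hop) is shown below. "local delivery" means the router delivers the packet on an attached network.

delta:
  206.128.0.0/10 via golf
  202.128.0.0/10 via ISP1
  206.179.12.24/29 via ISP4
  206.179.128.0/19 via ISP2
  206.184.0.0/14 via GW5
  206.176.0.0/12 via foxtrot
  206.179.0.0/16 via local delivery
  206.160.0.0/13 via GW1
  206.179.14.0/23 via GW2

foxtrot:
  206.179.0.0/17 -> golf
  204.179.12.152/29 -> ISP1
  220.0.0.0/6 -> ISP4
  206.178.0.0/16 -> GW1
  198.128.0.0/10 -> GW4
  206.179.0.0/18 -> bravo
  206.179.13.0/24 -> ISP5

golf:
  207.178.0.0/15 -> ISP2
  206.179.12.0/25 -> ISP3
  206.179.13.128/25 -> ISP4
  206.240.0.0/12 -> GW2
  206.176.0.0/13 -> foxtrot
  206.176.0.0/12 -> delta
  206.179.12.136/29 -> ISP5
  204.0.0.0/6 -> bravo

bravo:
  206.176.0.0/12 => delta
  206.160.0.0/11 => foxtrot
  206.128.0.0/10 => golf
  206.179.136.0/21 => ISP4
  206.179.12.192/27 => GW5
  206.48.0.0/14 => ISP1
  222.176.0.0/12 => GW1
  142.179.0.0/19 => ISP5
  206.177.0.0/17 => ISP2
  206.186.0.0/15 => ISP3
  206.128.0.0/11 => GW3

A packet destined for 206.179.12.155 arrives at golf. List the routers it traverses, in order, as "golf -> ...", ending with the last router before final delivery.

At golf: longest match for 206.179.12.155 is 206.176.0.0/13 -> foxtrot
At foxtrot: longest match for 206.179.12.155 is 206.179.0.0/18 -> bravo
At bravo: longest match for 206.179.12.155 is 206.176.0.0/12 -> delta
At delta: longest match for 206.179.12.155 is 206.179.0.0/16 -> local delivery

golf -> foxtrot -> bravo -> delta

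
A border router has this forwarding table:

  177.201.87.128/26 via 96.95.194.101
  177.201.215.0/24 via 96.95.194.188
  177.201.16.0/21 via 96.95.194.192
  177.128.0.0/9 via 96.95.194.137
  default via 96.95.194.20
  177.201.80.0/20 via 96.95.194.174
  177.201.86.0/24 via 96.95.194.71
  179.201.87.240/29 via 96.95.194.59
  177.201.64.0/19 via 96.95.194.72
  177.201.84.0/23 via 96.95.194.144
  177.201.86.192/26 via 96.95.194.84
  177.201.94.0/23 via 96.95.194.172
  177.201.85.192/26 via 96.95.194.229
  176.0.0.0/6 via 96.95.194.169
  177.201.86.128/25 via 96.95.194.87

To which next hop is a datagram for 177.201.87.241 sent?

96.95.194.174

Routes whose prefix contains 177.201.87.241:
  0.0.0.0/0 (default, matches everything) -> 96.95.194.20
  176.0.0.0/6 (176.0.0.0 - 179.255.255.255) -> 96.95.194.169
  177.128.0.0/9 (177.128.0.0 - 177.255.255.255) -> 96.95.194.137
  177.201.64.0/19 (177.201.64.0 - 177.201.95.255) -> 96.95.194.72
  177.201.80.0/20 (177.201.80.0 - 177.201.95.255) -> 96.95.194.174
More-specific entries that do NOT match:
  179.201.87.240/29 (179.201.87.240 - 179.201.87.247) does not contain 177.201.87.241
  177.201.87.128/26 (177.201.87.128 - 177.201.87.191) does not contain 177.201.87.241
  177.201.86.192/26 (177.201.86.192 - 177.201.86.255) does not contain 177.201.87.241
  177.201.85.192/26 (177.201.85.192 - 177.201.85.255) does not contain 177.201.87.241
  177.201.86.128/25 (177.201.86.128 - 177.201.86.255) does not contain 177.201.87.241
  177.201.215.0/24 (177.201.215.0 - 177.201.215.255) does not contain 177.201.87.241
  177.201.86.0/24 (177.201.86.0 - 177.201.86.255) does not contain 177.201.87.241
  177.201.84.0/23 (177.201.84.0 - 177.201.85.255) does not contain 177.201.87.241
  177.201.94.0/23 (177.201.94.0 - 177.201.95.255) does not contain 177.201.87.241
  177.201.16.0/21 (177.201.16.0 - 177.201.23.255) does not contain 177.201.87.241
Longest matching prefix is /20 -> next hop 96.95.194.174.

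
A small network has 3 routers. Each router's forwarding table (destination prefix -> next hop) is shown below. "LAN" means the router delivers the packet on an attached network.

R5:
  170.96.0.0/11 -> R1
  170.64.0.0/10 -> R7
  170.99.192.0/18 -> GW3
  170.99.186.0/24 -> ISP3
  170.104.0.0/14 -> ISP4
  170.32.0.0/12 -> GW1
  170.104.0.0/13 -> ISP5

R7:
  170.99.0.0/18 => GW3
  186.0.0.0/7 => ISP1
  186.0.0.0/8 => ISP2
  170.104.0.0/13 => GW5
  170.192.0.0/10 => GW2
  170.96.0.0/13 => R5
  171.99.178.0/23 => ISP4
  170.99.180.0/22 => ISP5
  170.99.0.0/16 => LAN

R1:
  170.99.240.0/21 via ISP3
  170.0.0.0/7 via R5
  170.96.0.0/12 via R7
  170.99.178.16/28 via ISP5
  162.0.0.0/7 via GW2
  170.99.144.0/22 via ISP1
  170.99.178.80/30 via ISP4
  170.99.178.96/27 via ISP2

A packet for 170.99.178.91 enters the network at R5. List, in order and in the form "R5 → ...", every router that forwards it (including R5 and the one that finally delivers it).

At R5: longest match for 170.99.178.91 is 170.96.0.0/11 -> R1
At R1: longest match for 170.99.178.91 is 170.96.0.0/12 -> R7
At R7: longest match for 170.99.178.91 is 170.99.0.0/16 -> LAN

R5 → R1 → R7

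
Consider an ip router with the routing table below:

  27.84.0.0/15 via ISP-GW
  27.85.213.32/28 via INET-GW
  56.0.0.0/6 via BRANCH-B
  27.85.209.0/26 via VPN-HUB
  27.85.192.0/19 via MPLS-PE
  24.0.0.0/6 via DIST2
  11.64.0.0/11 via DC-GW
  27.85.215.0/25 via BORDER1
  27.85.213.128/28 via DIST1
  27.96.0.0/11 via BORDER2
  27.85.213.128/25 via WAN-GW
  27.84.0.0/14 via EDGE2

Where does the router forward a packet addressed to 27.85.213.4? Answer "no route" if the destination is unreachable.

Routes whose prefix contains 27.85.213.4:
  24.0.0.0/6 (24.0.0.0 - 27.255.255.255) -> DIST2
  27.84.0.0/14 (27.84.0.0 - 27.87.255.255) -> EDGE2
  27.84.0.0/15 (27.84.0.0 - 27.85.255.255) -> ISP-GW
  27.85.192.0/19 (27.85.192.0 - 27.85.223.255) -> MPLS-PE
More-specific entries that do NOT match:
  27.85.213.32/28 (27.85.213.32 - 27.85.213.47) does not contain 27.85.213.4
  27.85.213.128/28 (27.85.213.128 - 27.85.213.143) does not contain 27.85.213.4
  27.85.209.0/26 (27.85.209.0 - 27.85.209.63) does not contain 27.85.213.4
  27.85.215.0/25 (27.85.215.0 - 27.85.215.127) does not contain 27.85.213.4
  27.85.213.128/25 (27.85.213.128 - 27.85.213.255) does not contain 27.85.213.4
Longest matching prefix is /19 -> next hop MPLS-PE.

MPLS-PE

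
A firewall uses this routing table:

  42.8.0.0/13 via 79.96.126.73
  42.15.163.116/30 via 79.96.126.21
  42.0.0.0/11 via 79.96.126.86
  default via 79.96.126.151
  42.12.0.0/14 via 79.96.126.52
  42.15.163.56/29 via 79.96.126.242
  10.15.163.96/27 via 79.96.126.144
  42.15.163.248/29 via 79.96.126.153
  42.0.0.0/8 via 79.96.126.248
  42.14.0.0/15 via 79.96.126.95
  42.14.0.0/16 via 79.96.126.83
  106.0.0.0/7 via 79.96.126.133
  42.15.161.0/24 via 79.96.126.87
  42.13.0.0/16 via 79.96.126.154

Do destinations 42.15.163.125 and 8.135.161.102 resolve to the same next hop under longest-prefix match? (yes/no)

42.15.163.125: longest match 42.14.0.0/15 -> 79.96.126.95
8.135.161.102: longest match 0.0.0.0/0 -> 79.96.126.151

no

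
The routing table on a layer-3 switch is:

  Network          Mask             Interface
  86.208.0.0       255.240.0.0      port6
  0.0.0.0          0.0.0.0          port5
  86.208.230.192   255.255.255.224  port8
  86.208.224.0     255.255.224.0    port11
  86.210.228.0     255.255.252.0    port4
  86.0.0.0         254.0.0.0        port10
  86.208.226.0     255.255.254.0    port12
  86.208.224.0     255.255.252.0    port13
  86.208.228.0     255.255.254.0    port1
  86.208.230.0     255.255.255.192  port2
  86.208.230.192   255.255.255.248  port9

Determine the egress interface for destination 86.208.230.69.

port11

Routes whose prefix contains 86.208.230.69:
  0.0.0.0/0 (default, matches everything) -> port5
  86.0.0.0/7 (86.0.0.0 - 87.255.255.255) -> port10
  86.208.0.0/12 (86.208.0.0 - 86.223.255.255) -> port6
  86.208.224.0/19 (86.208.224.0 - 86.208.255.255) -> port11
More-specific entries that do NOT match:
  86.208.230.192/29 (86.208.230.192 - 86.208.230.199) does not contain 86.208.230.69
  86.208.230.192/27 (86.208.230.192 - 86.208.230.223) does not contain 86.208.230.69
  86.208.230.0/26 (86.208.230.0 - 86.208.230.63) does not contain 86.208.230.69
  86.208.226.0/23 (86.208.226.0 - 86.208.227.255) does not contain 86.208.230.69
  86.208.228.0/23 (86.208.228.0 - 86.208.229.255) does not contain 86.208.230.69
  86.210.228.0/22 (86.210.228.0 - 86.210.231.255) does not contain 86.208.230.69
  86.208.224.0/22 (86.208.224.0 - 86.208.227.255) does not contain 86.208.230.69
Longest matching prefix is /19 -> interface port11.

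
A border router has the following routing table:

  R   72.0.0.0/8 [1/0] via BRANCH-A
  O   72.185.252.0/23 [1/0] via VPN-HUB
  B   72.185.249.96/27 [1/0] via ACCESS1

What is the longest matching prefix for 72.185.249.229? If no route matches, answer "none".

Entries matching 72.185.249.229:
  72.0.0.0/8 (72.0.0.0 - 72.255.255.255)
Most specific is 72.0.0.0/8.

72.0.0.0/8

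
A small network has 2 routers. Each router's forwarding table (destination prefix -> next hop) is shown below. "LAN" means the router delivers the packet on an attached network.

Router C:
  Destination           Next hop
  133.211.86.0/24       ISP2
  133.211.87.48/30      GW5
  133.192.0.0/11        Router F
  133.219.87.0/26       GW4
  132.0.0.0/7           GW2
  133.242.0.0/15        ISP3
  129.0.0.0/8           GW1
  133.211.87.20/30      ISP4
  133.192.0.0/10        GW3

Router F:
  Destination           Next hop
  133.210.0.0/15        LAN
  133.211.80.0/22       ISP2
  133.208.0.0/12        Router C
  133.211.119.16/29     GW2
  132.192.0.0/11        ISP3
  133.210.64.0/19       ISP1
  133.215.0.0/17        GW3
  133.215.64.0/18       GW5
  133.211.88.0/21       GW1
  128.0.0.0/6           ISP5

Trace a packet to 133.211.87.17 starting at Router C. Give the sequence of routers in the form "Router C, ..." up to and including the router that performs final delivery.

Router C, Router F

At Router C: longest match for 133.211.87.17 is 133.192.0.0/11 -> Router F
At Router F: longest match for 133.211.87.17 is 133.210.0.0/15 -> LAN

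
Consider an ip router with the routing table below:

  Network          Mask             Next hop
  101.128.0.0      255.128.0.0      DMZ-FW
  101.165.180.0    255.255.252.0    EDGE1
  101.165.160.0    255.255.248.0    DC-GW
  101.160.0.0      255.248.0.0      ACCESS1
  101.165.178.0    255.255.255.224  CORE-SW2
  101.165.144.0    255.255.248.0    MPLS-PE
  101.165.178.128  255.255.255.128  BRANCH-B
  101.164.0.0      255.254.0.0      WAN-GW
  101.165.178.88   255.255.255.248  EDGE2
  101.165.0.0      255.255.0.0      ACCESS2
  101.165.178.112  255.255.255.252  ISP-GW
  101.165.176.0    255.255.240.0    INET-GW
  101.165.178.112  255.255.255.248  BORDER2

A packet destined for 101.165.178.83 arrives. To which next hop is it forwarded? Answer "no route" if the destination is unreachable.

Routes whose prefix contains 101.165.178.83:
  101.128.0.0/9 (101.128.0.0 - 101.255.255.255) -> DMZ-FW
  101.160.0.0/13 (101.160.0.0 - 101.167.255.255) -> ACCESS1
  101.164.0.0/15 (101.164.0.0 - 101.165.255.255) -> WAN-GW
  101.165.0.0/16 (101.165.0.0 - 101.165.255.255) -> ACCESS2
  101.165.176.0/20 (101.165.176.0 - 101.165.191.255) -> INET-GW
More-specific entries that do NOT match:
  101.165.178.112/30 (101.165.178.112 - 101.165.178.115) does not contain 101.165.178.83
  101.165.178.88/29 (101.165.178.88 - 101.165.178.95) does not contain 101.165.178.83
  101.165.178.112/29 (101.165.178.112 - 101.165.178.119) does not contain 101.165.178.83
  101.165.178.0/27 (101.165.178.0 - 101.165.178.31) does not contain 101.165.178.83
  101.165.178.128/25 (101.165.178.128 - 101.165.178.255) does not contain 101.165.178.83
  101.165.180.0/22 (101.165.180.0 - 101.165.183.255) does not contain 101.165.178.83
  101.165.160.0/21 (101.165.160.0 - 101.165.167.255) does not contain 101.165.178.83
  101.165.144.0/21 (101.165.144.0 - 101.165.151.255) does not contain 101.165.178.83
Longest matching prefix is /20 -> next hop INET-GW.

INET-GW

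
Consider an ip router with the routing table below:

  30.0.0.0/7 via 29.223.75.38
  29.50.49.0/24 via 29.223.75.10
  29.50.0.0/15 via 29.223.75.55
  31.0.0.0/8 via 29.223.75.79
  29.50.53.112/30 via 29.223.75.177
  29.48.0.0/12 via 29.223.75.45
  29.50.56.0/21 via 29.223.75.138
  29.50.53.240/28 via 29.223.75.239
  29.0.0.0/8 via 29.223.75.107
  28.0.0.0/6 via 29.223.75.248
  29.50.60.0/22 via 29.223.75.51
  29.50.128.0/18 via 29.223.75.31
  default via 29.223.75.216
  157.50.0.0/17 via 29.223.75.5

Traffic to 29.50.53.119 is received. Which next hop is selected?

29.223.75.55

Routes whose prefix contains 29.50.53.119:
  0.0.0.0/0 (default, matches everything) -> 29.223.75.216
  28.0.0.0/6 (28.0.0.0 - 31.255.255.255) -> 29.223.75.248
  29.0.0.0/8 (29.0.0.0 - 29.255.255.255) -> 29.223.75.107
  29.48.0.0/12 (29.48.0.0 - 29.63.255.255) -> 29.223.75.45
  29.50.0.0/15 (29.50.0.0 - 29.51.255.255) -> 29.223.75.55
More-specific entries that do NOT match:
  29.50.53.112/30 (29.50.53.112 - 29.50.53.115) does not contain 29.50.53.119
  29.50.53.240/28 (29.50.53.240 - 29.50.53.255) does not contain 29.50.53.119
  29.50.49.0/24 (29.50.49.0 - 29.50.49.255) does not contain 29.50.53.119
  29.50.60.0/22 (29.50.60.0 - 29.50.63.255) does not contain 29.50.53.119
  29.50.56.0/21 (29.50.56.0 - 29.50.63.255) does not contain 29.50.53.119
  29.50.128.0/18 (29.50.128.0 - 29.50.191.255) does not contain 29.50.53.119
  157.50.0.0/17 (157.50.0.0 - 157.50.127.255) does not contain 29.50.53.119
Longest matching prefix is /15 -> next hop 29.223.75.55.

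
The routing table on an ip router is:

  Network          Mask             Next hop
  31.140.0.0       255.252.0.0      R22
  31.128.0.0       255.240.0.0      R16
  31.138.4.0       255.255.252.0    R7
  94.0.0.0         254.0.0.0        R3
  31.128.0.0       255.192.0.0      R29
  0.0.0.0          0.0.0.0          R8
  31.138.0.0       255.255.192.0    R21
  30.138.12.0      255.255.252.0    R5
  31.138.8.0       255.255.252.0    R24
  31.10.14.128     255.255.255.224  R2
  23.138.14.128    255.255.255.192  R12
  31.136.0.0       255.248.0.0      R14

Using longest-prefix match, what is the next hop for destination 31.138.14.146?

Routes whose prefix contains 31.138.14.146:
  0.0.0.0/0 (default, matches everything) -> R8
  31.128.0.0/10 (31.128.0.0 - 31.191.255.255) -> R29
  31.128.0.0/12 (31.128.0.0 - 31.143.255.255) -> R16
  31.136.0.0/13 (31.136.0.0 - 31.143.255.255) -> R14
  31.138.0.0/18 (31.138.0.0 - 31.138.63.255) -> R21
More-specific entries that do NOT match:
  31.10.14.128/27 (31.10.14.128 - 31.10.14.159) does not contain 31.138.14.146
  23.138.14.128/26 (23.138.14.128 - 23.138.14.191) does not contain 31.138.14.146
  31.138.4.0/22 (31.138.4.0 - 31.138.7.255) does not contain 31.138.14.146
  30.138.12.0/22 (30.138.12.0 - 30.138.15.255) does not contain 31.138.14.146
  31.138.8.0/22 (31.138.8.0 - 31.138.11.255) does not contain 31.138.14.146
Longest matching prefix is /18 -> next hop R21.

R21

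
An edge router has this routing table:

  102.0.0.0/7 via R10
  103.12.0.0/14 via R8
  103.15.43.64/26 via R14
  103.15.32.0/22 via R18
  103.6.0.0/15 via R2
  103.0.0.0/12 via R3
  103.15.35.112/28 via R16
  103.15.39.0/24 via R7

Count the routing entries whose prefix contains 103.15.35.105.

Prefixes containing 103.15.35.105:
  102.0.0.0/7 (102.0.0.0 - 103.255.255.255)
  103.0.0.0/12 (103.0.0.0 - 103.15.255.255)
  103.12.0.0/14 (103.12.0.0 - 103.15.255.255)
  103.15.32.0/22 (103.15.32.0 - 103.15.35.255)
Total matching entries: 4.

4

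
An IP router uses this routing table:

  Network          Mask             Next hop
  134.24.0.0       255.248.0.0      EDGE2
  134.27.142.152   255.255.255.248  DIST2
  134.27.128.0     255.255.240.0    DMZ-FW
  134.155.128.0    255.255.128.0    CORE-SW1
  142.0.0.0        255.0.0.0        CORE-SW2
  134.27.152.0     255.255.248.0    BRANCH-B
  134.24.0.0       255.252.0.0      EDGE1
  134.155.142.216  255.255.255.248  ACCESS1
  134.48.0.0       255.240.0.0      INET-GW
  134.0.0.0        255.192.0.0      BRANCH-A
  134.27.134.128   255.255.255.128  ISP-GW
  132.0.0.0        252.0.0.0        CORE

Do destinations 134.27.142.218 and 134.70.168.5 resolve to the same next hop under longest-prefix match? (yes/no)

134.27.142.218: longest match 134.27.128.0/20 -> DMZ-FW
134.70.168.5: longest match 132.0.0.0/6 -> CORE

no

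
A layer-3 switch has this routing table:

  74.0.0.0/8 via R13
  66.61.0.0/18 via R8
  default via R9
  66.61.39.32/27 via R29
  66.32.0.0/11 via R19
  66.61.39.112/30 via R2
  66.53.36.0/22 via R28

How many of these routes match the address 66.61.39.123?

Prefixes containing 66.61.39.123:
  0.0.0.0/0 (default, matches everything)
  66.32.0.0/11 (66.32.0.0 - 66.63.255.255)
  66.61.0.0/18 (66.61.0.0 - 66.61.63.255)
Total matching entries: 3.

3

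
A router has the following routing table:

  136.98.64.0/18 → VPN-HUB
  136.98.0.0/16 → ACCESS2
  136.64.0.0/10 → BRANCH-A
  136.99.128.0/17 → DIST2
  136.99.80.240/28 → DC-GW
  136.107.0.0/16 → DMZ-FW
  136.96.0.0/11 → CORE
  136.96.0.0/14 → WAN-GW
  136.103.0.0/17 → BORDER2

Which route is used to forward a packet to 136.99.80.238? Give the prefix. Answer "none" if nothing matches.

136.96.0.0/14

Entries matching 136.99.80.238:
  136.64.0.0/10 (136.64.0.0 - 136.127.255.255)
  136.96.0.0/11 (136.96.0.0 - 136.127.255.255)
  136.96.0.0/14 (136.96.0.0 - 136.99.255.255)
Most specific is 136.96.0.0/14.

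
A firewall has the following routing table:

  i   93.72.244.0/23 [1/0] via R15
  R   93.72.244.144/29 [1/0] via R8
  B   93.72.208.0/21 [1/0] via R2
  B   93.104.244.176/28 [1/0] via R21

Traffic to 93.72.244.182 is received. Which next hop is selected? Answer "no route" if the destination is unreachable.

R15

Routes whose prefix contains 93.72.244.182:
  93.72.244.0/23 (93.72.244.0 - 93.72.245.255) -> R15
More-specific entries that do NOT match:
  93.72.244.144/29 (93.72.244.144 - 93.72.244.151) does not contain 93.72.244.182
  93.104.244.176/28 (93.104.244.176 - 93.104.244.191) does not contain 93.72.244.182
Longest matching prefix is /23 -> next hop R15.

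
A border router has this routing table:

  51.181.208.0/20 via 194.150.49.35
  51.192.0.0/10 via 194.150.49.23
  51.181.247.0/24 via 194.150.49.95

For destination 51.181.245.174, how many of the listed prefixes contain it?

0

No listed prefix contains 51.181.245.174.
Total matching entries: 0.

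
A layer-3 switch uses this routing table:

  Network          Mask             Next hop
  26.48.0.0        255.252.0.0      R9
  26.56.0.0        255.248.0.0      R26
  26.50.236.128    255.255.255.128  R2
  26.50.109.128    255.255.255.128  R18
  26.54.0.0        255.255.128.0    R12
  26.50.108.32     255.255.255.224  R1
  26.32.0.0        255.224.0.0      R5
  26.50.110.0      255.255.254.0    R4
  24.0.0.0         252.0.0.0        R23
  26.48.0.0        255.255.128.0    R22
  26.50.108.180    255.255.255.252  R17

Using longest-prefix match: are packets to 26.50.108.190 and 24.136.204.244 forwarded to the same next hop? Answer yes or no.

26.50.108.190: longest match 26.48.0.0/14 -> R9
24.136.204.244: longest match 24.0.0.0/6 -> R23

no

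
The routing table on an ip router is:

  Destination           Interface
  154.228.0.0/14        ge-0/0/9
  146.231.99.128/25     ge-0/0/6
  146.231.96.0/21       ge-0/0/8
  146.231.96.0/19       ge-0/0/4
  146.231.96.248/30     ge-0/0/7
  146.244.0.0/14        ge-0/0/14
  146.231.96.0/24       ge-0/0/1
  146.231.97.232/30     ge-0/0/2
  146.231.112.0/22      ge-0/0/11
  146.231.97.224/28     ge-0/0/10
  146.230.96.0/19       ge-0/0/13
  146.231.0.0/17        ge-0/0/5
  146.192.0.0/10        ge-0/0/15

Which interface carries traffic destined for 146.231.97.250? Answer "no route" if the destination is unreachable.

ge-0/0/8

Routes whose prefix contains 146.231.97.250:
  146.192.0.0/10 (146.192.0.0 - 146.255.255.255) -> ge-0/0/15
  146.231.0.0/17 (146.231.0.0 - 146.231.127.255) -> ge-0/0/5
  146.231.96.0/19 (146.231.96.0 - 146.231.127.255) -> ge-0/0/4
  146.231.96.0/21 (146.231.96.0 - 146.231.103.255) -> ge-0/0/8
More-specific entries that do NOT match:
  146.231.96.248/30 (146.231.96.248 - 146.231.96.251) does not contain 146.231.97.250
  146.231.97.232/30 (146.231.97.232 - 146.231.97.235) does not contain 146.231.97.250
  146.231.97.224/28 (146.231.97.224 - 146.231.97.239) does not contain 146.231.97.250
  146.231.99.128/25 (146.231.99.128 - 146.231.99.255) does not contain 146.231.97.250
  146.231.96.0/24 (146.231.96.0 - 146.231.96.255) does not contain 146.231.97.250
  146.231.112.0/22 (146.231.112.0 - 146.231.115.255) does not contain 146.231.97.250
Longest matching prefix is /21 -> interface ge-0/0/8.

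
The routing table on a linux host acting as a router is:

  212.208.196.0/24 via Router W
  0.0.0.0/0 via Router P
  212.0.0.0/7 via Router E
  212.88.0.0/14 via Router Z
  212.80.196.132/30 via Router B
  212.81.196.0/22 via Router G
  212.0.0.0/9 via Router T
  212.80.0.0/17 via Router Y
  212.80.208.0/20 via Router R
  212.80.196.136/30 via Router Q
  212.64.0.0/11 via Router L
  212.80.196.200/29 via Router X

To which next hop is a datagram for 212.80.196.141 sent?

Router L

Routes whose prefix contains 212.80.196.141:
  0.0.0.0/0 (default, matches everything) -> Router P
  212.0.0.0/7 (212.0.0.0 - 213.255.255.255) -> Router E
  212.0.0.0/9 (212.0.0.0 - 212.127.255.255) -> Router T
  212.64.0.0/11 (212.64.0.0 - 212.95.255.255) -> Router L
More-specific entries that do NOT match:
  212.80.196.132/30 (212.80.196.132 - 212.80.196.135) does not contain 212.80.196.141
  212.80.196.136/30 (212.80.196.136 - 212.80.196.139) does not contain 212.80.196.141
  212.80.196.200/29 (212.80.196.200 - 212.80.196.207) does not contain 212.80.196.141
  212.208.196.0/24 (212.208.196.0 - 212.208.196.255) does not contain 212.80.196.141
  212.81.196.0/22 (212.81.196.0 - 212.81.199.255) does not contain 212.80.196.141
  212.80.208.0/20 (212.80.208.0 - 212.80.223.255) does not contain 212.80.196.141
  212.80.0.0/17 (212.80.0.0 - 212.80.127.255) does not contain 212.80.196.141
  212.88.0.0/14 (212.88.0.0 - 212.91.255.255) does not contain 212.80.196.141
Longest matching prefix is /11 -> next hop Router L.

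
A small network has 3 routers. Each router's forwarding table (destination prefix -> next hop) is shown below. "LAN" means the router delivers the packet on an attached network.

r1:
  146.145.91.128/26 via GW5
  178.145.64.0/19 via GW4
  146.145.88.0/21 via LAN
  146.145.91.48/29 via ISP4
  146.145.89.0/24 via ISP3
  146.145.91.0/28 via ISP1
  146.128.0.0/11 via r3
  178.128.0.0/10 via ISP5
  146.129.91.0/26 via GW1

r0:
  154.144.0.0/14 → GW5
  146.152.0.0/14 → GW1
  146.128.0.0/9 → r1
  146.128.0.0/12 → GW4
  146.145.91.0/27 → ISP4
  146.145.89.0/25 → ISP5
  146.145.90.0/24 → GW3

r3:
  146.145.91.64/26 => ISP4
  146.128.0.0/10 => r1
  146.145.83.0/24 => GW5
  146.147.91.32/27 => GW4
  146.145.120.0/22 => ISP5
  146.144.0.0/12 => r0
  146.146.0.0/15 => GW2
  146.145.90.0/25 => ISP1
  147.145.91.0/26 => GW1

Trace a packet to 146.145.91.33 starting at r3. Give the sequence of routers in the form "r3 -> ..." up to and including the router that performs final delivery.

r3 -> r0 -> r1

At r3: longest match for 146.145.91.33 is 146.144.0.0/12 -> r0
At r0: longest match for 146.145.91.33 is 146.128.0.0/9 -> r1
At r1: longest match for 146.145.91.33 is 146.145.88.0/21 -> LAN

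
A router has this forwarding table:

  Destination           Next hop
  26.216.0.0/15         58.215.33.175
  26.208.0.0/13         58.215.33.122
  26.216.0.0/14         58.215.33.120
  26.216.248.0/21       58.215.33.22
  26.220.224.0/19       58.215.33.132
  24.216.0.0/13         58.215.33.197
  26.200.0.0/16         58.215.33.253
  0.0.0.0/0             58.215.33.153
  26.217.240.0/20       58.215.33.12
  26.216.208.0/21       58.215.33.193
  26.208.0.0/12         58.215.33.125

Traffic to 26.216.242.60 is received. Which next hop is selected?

58.215.33.175

Routes whose prefix contains 26.216.242.60:
  0.0.0.0/0 (default, matches everything) -> 58.215.33.153
  26.208.0.0/12 (26.208.0.0 - 26.223.255.255) -> 58.215.33.125
  26.216.0.0/14 (26.216.0.0 - 26.219.255.255) -> 58.215.33.120
  26.216.0.0/15 (26.216.0.0 - 26.217.255.255) -> 58.215.33.175
More-specific entries that do NOT match:
  26.216.248.0/21 (26.216.248.0 - 26.216.255.255) does not contain 26.216.242.60
  26.216.208.0/21 (26.216.208.0 - 26.216.215.255) does not contain 26.216.242.60
  26.217.240.0/20 (26.217.240.0 - 26.217.255.255) does not contain 26.216.242.60
  26.220.224.0/19 (26.220.224.0 - 26.220.255.255) does not contain 26.216.242.60
  26.200.0.0/16 (26.200.0.0 - 26.200.255.255) does not contain 26.216.242.60
Longest matching prefix is /15 -> next hop 58.215.33.175.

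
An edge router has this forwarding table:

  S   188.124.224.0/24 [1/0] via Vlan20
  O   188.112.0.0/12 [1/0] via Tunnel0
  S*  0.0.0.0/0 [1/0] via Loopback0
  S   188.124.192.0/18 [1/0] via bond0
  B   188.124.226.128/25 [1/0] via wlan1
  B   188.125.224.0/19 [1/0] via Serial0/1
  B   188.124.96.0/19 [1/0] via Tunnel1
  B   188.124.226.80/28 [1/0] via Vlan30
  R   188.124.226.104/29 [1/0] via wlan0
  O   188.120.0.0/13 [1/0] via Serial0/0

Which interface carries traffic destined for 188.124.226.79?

Routes whose prefix contains 188.124.226.79:
  0.0.0.0/0 (default, matches everything) -> Loopback0
  188.112.0.0/12 (188.112.0.0 - 188.127.255.255) -> Tunnel0
  188.120.0.0/13 (188.120.0.0 - 188.127.255.255) -> Serial0/0
  188.124.192.0/18 (188.124.192.0 - 188.124.255.255) -> bond0
More-specific entries that do NOT match:
  188.124.226.104/29 (188.124.226.104 - 188.124.226.111) does not contain 188.124.226.79
  188.124.226.80/28 (188.124.226.80 - 188.124.226.95) does not contain 188.124.226.79
  188.124.226.128/25 (188.124.226.128 - 188.124.226.255) does not contain 188.124.226.79
  188.124.224.0/24 (188.124.224.0 - 188.124.224.255) does not contain 188.124.226.79
  188.125.224.0/19 (188.125.224.0 - 188.125.255.255) does not contain 188.124.226.79
  188.124.96.0/19 (188.124.96.0 - 188.124.127.255) does not contain 188.124.226.79
Longest matching prefix is /18 -> interface bond0.

bond0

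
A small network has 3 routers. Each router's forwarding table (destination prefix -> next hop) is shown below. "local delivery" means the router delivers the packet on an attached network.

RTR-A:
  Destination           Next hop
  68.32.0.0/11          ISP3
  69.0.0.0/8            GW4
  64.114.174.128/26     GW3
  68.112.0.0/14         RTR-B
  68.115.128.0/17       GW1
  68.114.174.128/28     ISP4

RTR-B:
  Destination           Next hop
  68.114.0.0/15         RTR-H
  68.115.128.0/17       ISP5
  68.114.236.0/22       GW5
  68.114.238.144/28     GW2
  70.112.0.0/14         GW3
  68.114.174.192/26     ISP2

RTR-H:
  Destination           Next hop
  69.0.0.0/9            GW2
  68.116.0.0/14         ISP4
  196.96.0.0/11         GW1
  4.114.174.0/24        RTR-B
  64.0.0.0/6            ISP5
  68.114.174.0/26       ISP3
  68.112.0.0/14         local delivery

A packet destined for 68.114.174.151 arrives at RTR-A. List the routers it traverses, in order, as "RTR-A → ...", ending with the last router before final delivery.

At RTR-A: longest match for 68.114.174.151 is 68.112.0.0/14 -> RTR-B
At RTR-B: longest match for 68.114.174.151 is 68.114.0.0/15 -> RTR-H
At RTR-H: longest match for 68.114.174.151 is 68.112.0.0/14 -> local delivery

RTR-A → RTR-B → RTR-H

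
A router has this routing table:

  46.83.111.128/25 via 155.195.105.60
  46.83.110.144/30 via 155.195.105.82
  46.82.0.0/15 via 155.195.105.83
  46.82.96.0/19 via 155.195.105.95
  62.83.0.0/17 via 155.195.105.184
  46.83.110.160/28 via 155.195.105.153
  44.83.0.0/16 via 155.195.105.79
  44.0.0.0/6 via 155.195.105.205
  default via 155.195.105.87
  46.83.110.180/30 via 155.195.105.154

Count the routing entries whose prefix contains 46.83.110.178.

Prefixes containing 46.83.110.178:
  0.0.0.0/0 (default, matches everything)
  44.0.0.0/6 (44.0.0.0 - 47.255.255.255)
  46.82.0.0/15 (46.82.0.0 - 46.83.255.255)
Total matching entries: 3.

3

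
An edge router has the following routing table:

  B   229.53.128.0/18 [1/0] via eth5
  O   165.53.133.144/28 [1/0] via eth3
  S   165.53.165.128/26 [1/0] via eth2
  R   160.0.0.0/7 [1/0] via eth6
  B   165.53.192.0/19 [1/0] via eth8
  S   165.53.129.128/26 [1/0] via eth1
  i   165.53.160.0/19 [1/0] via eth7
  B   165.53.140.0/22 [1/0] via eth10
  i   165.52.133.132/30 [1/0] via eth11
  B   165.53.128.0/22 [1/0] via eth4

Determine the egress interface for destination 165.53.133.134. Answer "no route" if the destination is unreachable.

No entry's prefix contains 165.53.133.134; there is no default route.

no route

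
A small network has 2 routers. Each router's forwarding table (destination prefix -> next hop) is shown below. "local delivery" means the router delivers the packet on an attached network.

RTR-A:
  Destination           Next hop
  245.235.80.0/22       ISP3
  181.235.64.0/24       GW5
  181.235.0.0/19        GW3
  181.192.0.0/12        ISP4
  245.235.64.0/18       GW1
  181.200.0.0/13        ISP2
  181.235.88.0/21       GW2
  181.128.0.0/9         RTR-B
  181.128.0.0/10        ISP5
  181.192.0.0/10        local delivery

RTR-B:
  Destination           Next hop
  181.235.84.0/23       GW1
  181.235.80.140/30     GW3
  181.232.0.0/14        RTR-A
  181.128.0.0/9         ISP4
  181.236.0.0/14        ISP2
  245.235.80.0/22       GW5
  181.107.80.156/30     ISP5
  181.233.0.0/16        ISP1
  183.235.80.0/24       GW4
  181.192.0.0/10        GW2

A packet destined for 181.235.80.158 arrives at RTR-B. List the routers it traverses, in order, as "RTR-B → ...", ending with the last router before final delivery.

At RTR-B: longest match for 181.235.80.158 is 181.232.0.0/14 -> RTR-A
At RTR-A: longest match for 181.235.80.158 is 181.192.0.0/10 -> local delivery

RTR-B → RTR-A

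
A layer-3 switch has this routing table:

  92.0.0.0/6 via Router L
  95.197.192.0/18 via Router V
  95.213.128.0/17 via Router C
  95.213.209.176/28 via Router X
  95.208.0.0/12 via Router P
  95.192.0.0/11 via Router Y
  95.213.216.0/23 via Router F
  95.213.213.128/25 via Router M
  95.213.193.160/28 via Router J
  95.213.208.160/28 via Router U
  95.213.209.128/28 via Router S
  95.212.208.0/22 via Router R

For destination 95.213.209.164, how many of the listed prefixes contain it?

Prefixes containing 95.213.209.164:
  92.0.0.0/6 (92.0.0.0 - 95.255.255.255)
  95.192.0.0/11 (95.192.0.0 - 95.223.255.255)
  95.208.0.0/12 (95.208.0.0 - 95.223.255.255)
  95.213.128.0/17 (95.213.128.0 - 95.213.255.255)
Total matching entries: 4.

4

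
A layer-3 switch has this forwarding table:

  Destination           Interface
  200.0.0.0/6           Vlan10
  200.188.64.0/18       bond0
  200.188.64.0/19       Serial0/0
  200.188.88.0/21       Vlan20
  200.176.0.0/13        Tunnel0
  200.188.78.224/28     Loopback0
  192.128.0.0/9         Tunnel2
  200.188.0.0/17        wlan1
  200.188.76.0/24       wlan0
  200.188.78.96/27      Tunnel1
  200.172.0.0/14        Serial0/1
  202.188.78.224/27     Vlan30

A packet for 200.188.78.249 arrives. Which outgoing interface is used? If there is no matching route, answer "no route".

Routes whose prefix contains 200.188.78.249:
  200.0.0.0/6 (200.0.0.0 - 203.255.255.255) -> Vlan10
  200.188.0.0/17 (200.188.0.0 - 200.188.127.255) -> wlan1
  200.188.64.0/18 (200.188.64.0 - 200.188.127.255) -> bond0
  200.188.64.0/19 (200.188.64.0 - 200.188.95.255) -> Serial0/0
More-specific entries that do NOT match:
  200.188.78.224/28 (200.188.78.224 - 200.188.78.239) does not contain 200.188.78.249
  200.188.78.96/27 (200.188.78.96 - 200.188.78.127) does not contain 200.188.78.249
  202.188.78.224/27 (202.188.78.224 - 202.188.78.255) does not contain 200.188.78.249
  200.188.76.0/24 (200.188.76.0 - 200.188.76.255) does not contain 200.188.78.249
  200.188.88.0/21 (200.188.88.0 - 200.188.95.255) does not contain 200.188.78.249
Longest matching prefix is /19 -> interface Serial0/0.

Serial0/0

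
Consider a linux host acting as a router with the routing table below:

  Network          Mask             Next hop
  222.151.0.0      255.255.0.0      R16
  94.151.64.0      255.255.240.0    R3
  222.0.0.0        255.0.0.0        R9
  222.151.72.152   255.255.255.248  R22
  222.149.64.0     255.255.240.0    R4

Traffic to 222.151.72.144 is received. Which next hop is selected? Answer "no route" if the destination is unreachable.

Routes whose prefix contains 222.151.72.144:
  222.0.0.0/8 (222.0.0.0 - 222.255.255.255) -> R9
  222.151.0.0/16 (222.151.0.0 - 222.151.255.255) -> R16
More-specific entries that do NOT match:
  222.151.72.152/29 (222.151.72.152 - 222.151.72.159) does not contain 222.151.72.144
  94.151.64.0/20 (94.151.64.0 - 94.151.79.255) does not contain 222.151.72.144
  222.149.64.0/20 (222.149.64.0 - 222.149.79.255) does not contain 222.151.72.144
Longest matching prefix is /16 -> next hop R16.

R16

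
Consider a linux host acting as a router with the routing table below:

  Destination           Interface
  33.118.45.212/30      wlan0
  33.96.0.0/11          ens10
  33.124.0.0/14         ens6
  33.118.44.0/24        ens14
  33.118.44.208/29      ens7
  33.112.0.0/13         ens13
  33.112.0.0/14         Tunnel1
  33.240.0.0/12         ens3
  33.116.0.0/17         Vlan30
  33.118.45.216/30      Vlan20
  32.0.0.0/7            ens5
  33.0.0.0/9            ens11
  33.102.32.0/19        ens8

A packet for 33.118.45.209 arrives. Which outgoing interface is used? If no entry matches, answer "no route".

ens13

Routes whose prefix contains 33.118.45.209:
  32.0.0.0/7 (32.0.0.0 - 33.255.255.255) -> ens5
  33.0.0.0/9 (33.0.0.0 - 33.127.255.255) -> ens11
  33.96.0.0/11 (33.96.0.0 - 33.127.255.255) -> ens10
  33.112.0.0/13 (33.112.0.0 - 33.119.255.255) -> ens13
More-specific entries that do NOT match:
  33.118.45.212/30 (33.118.45.212 - 33.118.45.215) does not contain 33.118.45.209
  33.118.45.216/30 (33.118.45.216 - 33.118.45.219) does not contain 33.118.45.209
  33.118.44.208/29 (33.118.44.208 - 33.118.44.215) does not contain 33.118.45.209
  33.118.44.0/24 (33.118.44.0 - 33.118.44.255) does not contain 33.118.45.209
  33.102.32.0/19 (33.102.32.0 - 33.102.63.255) does not contain 33.118.45.209
  33.116.0.0/17 (33.116.0.0 - 33.116.127.255) does not contain 33.118.45.209
  33.124.0.0/14 (33.124.0.0 - 33.127.255.255) does not contain 33.118.45.209
  33.112.0.0/14 (33.112.0.0 - 33.115.255.255) does not contain 33.118.45.209
Longest matching prefix is /13 -> interface ens13.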